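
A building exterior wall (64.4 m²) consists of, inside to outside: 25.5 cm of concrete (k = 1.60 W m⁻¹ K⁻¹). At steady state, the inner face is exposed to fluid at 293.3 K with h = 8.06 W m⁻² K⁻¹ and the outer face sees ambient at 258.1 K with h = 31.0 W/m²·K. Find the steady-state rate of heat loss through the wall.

Q = 7180 W

Resistance network (inner→outer):
  R_conv,in = 1/(hA) = 1/(8.06·64.4) = 0.001927 K/W
  R_concrete = L/(kA) = 0.255/(1.60·64.4) = 0.002475 K/W
  R_conv,out = 1/(hA) = 1/(31.0·64.4) = 5.009×10^-4 K/W
ΣR = 0.001927 + 0.002475 + 5.009×10^-4 = 0.004903 K/W
Q = ΔT/ΣR = (293.3 K − 258.1 K)/0.004903 = 7180 W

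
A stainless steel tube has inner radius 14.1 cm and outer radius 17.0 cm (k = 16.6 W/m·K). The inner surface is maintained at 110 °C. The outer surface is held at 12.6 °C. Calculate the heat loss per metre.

Q' = 54.3 kW/m

Q' = 2πk·ΔT/ln(r₂/r₁) = 2π × 16.6 × 97.4 / ln(0.170/0.141) = 54300 W/m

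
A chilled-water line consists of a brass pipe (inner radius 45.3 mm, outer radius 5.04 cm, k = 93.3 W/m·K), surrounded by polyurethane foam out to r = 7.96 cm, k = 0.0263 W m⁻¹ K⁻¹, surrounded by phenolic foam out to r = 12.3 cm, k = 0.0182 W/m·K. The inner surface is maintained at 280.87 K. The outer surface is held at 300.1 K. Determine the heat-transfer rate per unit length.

Treat each layer as a resistance in series:
  R'_brass = ln(0.0504/0.0453)/(2πk) = 0.1067/(2π·93.3) = 1.820×10^-4 m·K/W
  R'_polyurethane foam = ln(0.0796/0.0504)/(2πk) = 0.4570/(2π·0.0263) = 2.766 m·K/W
  R'_phenolic foam = ln(0.123/0.0796)/(2πk) = 0.4352/(2π·0.0182) = 3.805 m·K/W
ΣR = 1.820×10^-4 + 2.766 + 3.805 = 6.571 m·K/W
Q' = ΔT/ΣR = (280.87 K − 300.1 K)/6.571 = -2.93 W/m
(Negative Q' ⇒ heat flows inward; heat gain = 2.93 W/m.)

Q' = 2.93 W/m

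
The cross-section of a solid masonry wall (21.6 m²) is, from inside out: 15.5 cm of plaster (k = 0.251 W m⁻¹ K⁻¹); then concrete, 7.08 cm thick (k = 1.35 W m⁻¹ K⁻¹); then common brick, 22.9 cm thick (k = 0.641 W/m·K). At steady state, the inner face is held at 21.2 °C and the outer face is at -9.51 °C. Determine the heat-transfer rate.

Resistance network (inner→outer):
  R_plaster = L/(kA) = 0.155/(0.251·21.6) = 0.02859 K/W
  R_concrete = L/(kA) = 0.0708/(1.35·21.6) = 0.002428 K/W
  R_common brick = L/(kA) = 0.229/(0.641·21.6) = 0.01654 K/W
ΣR = 0.02859 + 0.002428 + 0.01654 = 0.04756 K/W
Q = ΔT/ΣR = (21.2 °C − -9.51 °C)/0.04756 = 646 W

Q = 646 W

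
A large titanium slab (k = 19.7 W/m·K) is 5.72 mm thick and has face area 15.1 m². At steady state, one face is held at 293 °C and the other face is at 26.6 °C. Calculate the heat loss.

Q = kA·ΔT/L = 19.7 × 15.1 × |293 °C − 26.6 °C| / 0.00572 = 1.39×10^7 W

Q = 13900 kW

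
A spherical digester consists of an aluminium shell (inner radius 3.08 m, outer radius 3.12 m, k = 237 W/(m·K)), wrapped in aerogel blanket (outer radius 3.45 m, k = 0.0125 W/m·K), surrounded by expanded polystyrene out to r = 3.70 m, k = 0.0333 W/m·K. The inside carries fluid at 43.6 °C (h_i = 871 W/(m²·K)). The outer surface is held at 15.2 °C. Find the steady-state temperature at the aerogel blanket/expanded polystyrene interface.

Treat each layer as a resistance in series:
  R_conv,in = 1/(4πr²h) = 1/(4π·3.08²·871) = 9.631×10^-6 K/W
  R_aluminium = (1/3.08 − 1/3.12)/(4πk) = 0.004163/(4π·237) = 1.398×10^-6 K/W
  R_aerogel blanket = (1/3.12 − 1/3.45)/(4πk) = 0.03066/(4π·0.0125) = 0.1952 K/W
  R_expanded polystyrene = (1/3.45 − 1/3.70)/(4πk) = 0.01958/(4π·0.0333) = 0.04680 K/W
ΣR = 9.631×10^-6 + 1.398×10^-6 + 0.1952 + 0.04680 = 0.2420 K/W
Q = ΔT/ΣR = (43.6 °C − 15.2 °C)/0.2420 = 117.4 W
From the inner boundary to the aerogel blanket/expanded polystyrene interface, ΣR_partial = 0.1952 K/W.
T_interface = T_in − Q·ΣR_partial = 43.6 °C − (117.4)(0.1952) = 20.7 °C

T = 20.7 °C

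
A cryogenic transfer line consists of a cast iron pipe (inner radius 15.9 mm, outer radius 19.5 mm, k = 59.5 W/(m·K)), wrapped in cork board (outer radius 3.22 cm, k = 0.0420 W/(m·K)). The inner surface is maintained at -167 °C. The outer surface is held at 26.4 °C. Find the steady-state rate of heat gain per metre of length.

Q' = 102 W/m

Treat each layer as a resistance in series:
  R'_cast iron = ln(0.0195/0.0159)/(2πk) = 0.2041/(2π·59.5) = 5.459×10^-4 m·K/W
  R'_cork board = ln(0.0322/0.0195)/(2πk) = 0.5016/(2π·0.0420) = 1.901 m·K/W
ΣR = 5.459×10^-4 + 1.901 = 1.902 m·K/W
Q' = ΔT/ΣR = (-167 °C − 26.4 °C)/1.902 = -102 W/m
(Negative Q' ⇒ heat flows inward; heat gain = 102 W/m.)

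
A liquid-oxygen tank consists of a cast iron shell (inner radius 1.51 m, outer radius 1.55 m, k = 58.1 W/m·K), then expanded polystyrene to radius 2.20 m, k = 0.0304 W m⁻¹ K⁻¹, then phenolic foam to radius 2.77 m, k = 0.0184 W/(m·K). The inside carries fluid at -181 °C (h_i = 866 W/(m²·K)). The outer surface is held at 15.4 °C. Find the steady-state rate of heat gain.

Resistance network (inner→outer):
  R_conv,in = 1/(4πr²h) = 1/(4π·1.51²·866) = 4.030×10^-5 K/W
  R_cast iron = (1/1.51 − 1/1.55)/(4πk) = 0.01709/(4π·58.1) = 2.341×10^-5 K/W
  R_expanded polystyrene = (1/1.55 − 1/2.20)/(4πk) = 0.1906/(4π·0.0304) = 0.4990 K/W
  R_phenolic foam = (1/2.20 − 1/2.77)/(4πk) = 0.09353/(4π·0.0184) = 0.4045 K/W
ΣR = 4.030×10^-5 + 2.341×10^-5 + 0.4990 + 0.4045 = 0.9036 K/W
Q = ΔT/ΣR = (-181 °C − 15.4 °C)/0.9036 = -217 W
(Negative Q ⇒ heat flows inward; heat gain = 217 W.)

Q = 217 W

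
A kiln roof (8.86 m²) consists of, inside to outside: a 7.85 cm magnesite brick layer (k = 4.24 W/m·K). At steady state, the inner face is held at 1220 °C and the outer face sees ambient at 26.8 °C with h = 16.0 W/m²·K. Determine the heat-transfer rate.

Series thermal resistances, inner to outer:
  R_magnesite brick = L/(kA) = 0.0785/(4.24·8.86) = 0.002090 K/W
  R_conv,out = 1/(hA) = 1/(16.0·8.86) = 0.007054 K/W
ΣR = 0.002090 + 0.007054 = 0.009144 K/W
Q = ΔT/ΣR = (1220 °C − 26.8 °C)/0.009144 = 1.30×10^5 W

Q = 130 kW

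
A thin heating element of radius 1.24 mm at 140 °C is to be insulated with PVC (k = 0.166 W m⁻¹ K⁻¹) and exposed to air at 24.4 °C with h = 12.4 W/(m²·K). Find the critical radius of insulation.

For a cylinder, r_cr = k_ins/h = 0.166/12.4 = 0.0134 m = 1.34 cm

r_cr = 1.34 cm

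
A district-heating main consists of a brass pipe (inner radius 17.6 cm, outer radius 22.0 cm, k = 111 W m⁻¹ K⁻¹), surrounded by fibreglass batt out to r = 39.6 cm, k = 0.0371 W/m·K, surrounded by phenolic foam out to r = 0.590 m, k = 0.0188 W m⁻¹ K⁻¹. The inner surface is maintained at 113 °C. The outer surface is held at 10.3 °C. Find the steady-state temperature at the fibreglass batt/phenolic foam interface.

Series thermal resistances, inner to outer:
  R'_brass = ln(0.220/0.176)/(2πk) = 0.2231/(2π·111) = 3.199×10^-4 m·K/W
  R'_fibreglass batt = ln(0.396/0.220)/(2πk) = 0.5878/(2π·0.0371) = 2.522 m·K/W
  R'_phenolic foam = ln(0.590/0.396)/(2πk) = 0.3987/(2π·0.0188) = 3.375 m·K/W
ΣR = 3.199×10^-4 + 2.522 + 3.375 = 5.897 m·K/W
Q' = ΔT/ΣR = (113 °C − 10.3 °C)/5.897 = 17.42 W/m
From the inner boundary to the fibreglass batt/phenolic foam interface, ΣR_partial = 2.522 m·K/W.
T_interface = T_in − Q'·ΣR_partial = 113 °C − (17.42)(2.522) = 69.1 °C

T = 69.1 °C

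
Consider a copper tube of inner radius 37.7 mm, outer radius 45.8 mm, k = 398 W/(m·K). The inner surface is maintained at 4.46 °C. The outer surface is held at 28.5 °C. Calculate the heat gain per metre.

Q' = 309 kW/m

Q' = 2πk·ΔT/ln(r₂/r₁) = 2π × 398 × 24.04 / ln(0.0458/0.0377) = 3.09×10^5 W/m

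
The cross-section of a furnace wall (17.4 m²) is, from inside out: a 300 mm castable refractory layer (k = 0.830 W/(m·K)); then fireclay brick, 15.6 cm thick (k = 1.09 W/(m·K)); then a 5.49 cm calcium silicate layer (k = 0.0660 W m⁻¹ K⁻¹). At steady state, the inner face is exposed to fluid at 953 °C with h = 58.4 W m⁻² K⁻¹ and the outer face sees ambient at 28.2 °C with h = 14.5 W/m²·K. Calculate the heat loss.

Q = 11.3 kW

Resistance network (inner→outer):
  R_conv,in = 1/(hA) = 1/(58.4·17.4) = 9.841×10^-4 K/W
  R_castable refractory = L/(kA) = 0.300/(0.830·17.4) = 0.02077 K/W
  R_fireclay brick = L/(kA) = 0.156/(1.09·17.4) = 0.008225 K/W
  R_calcium silicate = L/(kA) = 0.0549/(0.0660·17.4) = 0.04781 K/W
  R_conv,out = 1/(hA) = 1/(14.5·17.4) = 0.003964 K/W
ΣR = 9.841×10^-4 + 0.02077 + 0.008225 + 0.04781 + 0.003964 = 0.08175 K/W
Q = ΔT/ΣR = (953 °C − 28.2 °C)/0.08175 = 11300 W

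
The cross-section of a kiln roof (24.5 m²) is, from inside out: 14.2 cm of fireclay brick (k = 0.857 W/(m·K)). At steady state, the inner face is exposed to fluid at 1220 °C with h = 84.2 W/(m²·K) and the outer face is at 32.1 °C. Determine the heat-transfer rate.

Resistance network (inner→outer):
  R_conv,in = 1/(hA) = 1/(84.2·24.5) = 4.848×10^-4 K/W
  R_fireclay brick = L/(kA) = 0.142/(0.857·24.5) = 0.006763 K/W
ΣR = 4.848×10^-4 + 0.006763 = 0.007248 K/W
Q = ΔT/ΣR = (1220 °C − 32.1 °C)/0.007248 = 1.64×10^5 W

Q = 1.64×10^5 W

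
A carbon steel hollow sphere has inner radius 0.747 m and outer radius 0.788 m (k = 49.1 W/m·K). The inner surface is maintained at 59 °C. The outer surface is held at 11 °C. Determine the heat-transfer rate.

Q = 425 kW

Q = 4πk·ΔT/(1/r₁ − 1/r₂) = 4π × 49.1 × 48 / (1/0.747 − 1/0.788) = 4.25×10^5 W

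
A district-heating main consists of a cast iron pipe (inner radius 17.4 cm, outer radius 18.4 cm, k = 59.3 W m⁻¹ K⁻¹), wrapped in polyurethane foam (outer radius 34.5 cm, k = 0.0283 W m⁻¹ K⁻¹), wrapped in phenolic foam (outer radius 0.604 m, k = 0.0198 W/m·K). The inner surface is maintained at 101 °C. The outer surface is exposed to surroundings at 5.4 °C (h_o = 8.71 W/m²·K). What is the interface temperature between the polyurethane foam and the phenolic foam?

Series thermal resistances, inner to outer:
  R'_cast iron = ln(0.184/0.174)/(2πk) = 0.05588/(2π·59.3) = 1.500×10^-4 m·K/W
  R'_polyurethane foam = ln(0.345/0.184)/(2πk) = 0.6286/(2π·0.0283) = 3.535 m·K/W
  R'_phenolic foam = ln(0.604/0.345)/(2πk) = 0.5600/(2π·0.0198) = 4.502 m·K/W
  R'_conv,out = 1/(2πr h) = 1/(2π·0.604·8.71) = 0.03025 m·K/W
ΣR = 1.500×10^-4 + 3.535 + 4.502 + 0.03025 = 8.067 m·K/W
Q' = ΔT/ΣR = (101 °C − 5.4 °C)/8.067 = 11.85 W/m
From the inner boundary to the polyurethane foam/phenolic foam interface, ΣR_partial = 3.535 m·K/W.
T_interface = T_in − Q'·ΣR_partial = 101 °C − (11.85)(3.535) = 59.1 °C

T = 59.1 °C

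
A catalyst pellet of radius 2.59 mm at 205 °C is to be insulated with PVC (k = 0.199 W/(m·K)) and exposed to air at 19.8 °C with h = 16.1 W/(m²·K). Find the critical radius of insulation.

For a sphere, r_cr = 2k_ins/h = 2·0.199/16.1 = 0.0247 m = 2.47 cm

r_cr = 2.47 cm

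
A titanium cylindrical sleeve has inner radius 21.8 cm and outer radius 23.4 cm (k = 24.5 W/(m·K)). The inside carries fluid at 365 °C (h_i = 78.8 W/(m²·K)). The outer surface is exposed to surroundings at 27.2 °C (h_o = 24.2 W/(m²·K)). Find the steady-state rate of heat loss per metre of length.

Q' = 8.93 kW/m

Series thermal resistances, inner to outer:
  R'_conv,in = 1/(2πr h) = 1/(2π·0.218·78.8) = 0.009265 m·K/W
  R'_titanium = ln(0.234/0.218)/(2πk) = 0.07083/(2π·24.5) = 4.601×10^-4 m·K/W
  R'_conv,out = 1/(2πr h) = 1/(2π·0.234·24.2) = 0.02811 m·K/W
ΣR = 0.009265 + 4.601×10^-4 + 0.02811 = 0.03784 m·K/W
Q' = ΔT/ΣR = (365 °C − 27.2 °C)/0.03784 = 8930 W/m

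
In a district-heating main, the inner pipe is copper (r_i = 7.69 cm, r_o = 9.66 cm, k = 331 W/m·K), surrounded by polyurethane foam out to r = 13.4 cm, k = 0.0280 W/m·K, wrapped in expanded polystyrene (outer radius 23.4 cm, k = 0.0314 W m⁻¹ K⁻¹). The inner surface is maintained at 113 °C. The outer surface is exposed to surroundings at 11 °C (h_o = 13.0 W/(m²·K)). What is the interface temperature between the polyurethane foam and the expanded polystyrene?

Treat each layer as a resistance in series:
  R'_copper = ln(0.0966/0.0769)/(2πk) = 0.2281/(2π·331) = 1.097×10^-4 m·K/W
  R'_polyurethane foam = ln(0.134/0.0966)/(2πk) = 0.3273/(2π·0.0280) = 1.860 m·K/W
  R'_expanded polystyrene = ln(0.234/0.134)/(2πk) = 0.5575/(2π·0.0314) = 2.826 m·K/W
  R'_conv,out = 1/(2πr h) = 1/(2π·0.234·13.0) = 0.05232 m·K/W
ΣR = 1.097×10^-4 + 1.860 + 2.826 + 0.05232 = 4.738 m·K/W
Q' = ΔT/ΣR = (113 °C − 11 °C)/4.738 = 21.53 W/m
From the inner boundary to the polyurethane foam/expanded polystyrene interface, ΣR_partial = 1.860 m·K/W.
T_interface = T_in − Q'·ΣR_partial = 113 °C − (21.53)(1.860) = 73.0 °C

T = 73.0 °C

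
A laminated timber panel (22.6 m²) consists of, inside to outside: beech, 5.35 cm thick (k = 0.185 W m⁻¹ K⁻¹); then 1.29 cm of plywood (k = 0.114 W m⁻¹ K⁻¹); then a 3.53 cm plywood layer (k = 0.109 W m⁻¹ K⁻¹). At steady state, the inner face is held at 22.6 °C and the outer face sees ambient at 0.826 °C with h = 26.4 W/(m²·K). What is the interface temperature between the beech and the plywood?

Resistance network (inner→outer):
  R_beech = L/(kA) = 0.0535/(0.185·22.6) = 0.01280 K/W
  R_plywood = L/(kA) = 0.0129/(0.114·22.6) = 0.005007 K/W
  R_plywood = L/(kA) = 0.0353/(0.109·22.6) = 0.01433 K/W
  R_conv,out = 1/(hA) = 1/(26.4·22.6) = 0.001676 K/W
ΣR = 0.01280 + 0.005007 + 0.01433 + 0.001676 = 0.03381 K/W
Q = ΔT/ΣR = (22.6 °C − 0.826 °C)/0.03381 = 644.0 W
From the inner boundary to the beech/plywood interface, ΣR_partial = 0.01280 K/W.
T_interface = T_in − Q·ΣR_partial = 22.6 °C − (644.0)(0.01280) = 14.4 °C

T = 14.4 °C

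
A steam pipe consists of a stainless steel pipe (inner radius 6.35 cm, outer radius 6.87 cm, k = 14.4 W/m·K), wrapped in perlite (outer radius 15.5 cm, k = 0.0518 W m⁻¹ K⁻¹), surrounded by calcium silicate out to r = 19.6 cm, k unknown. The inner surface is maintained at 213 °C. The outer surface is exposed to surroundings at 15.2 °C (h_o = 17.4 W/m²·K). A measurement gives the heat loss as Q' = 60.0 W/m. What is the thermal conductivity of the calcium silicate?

ΣR = ΔT/Q' = |213 − 15.2|/60.0 = 3.297 m·K/W
Known resistances:
  R'_stainless steel = ln(0.0687/0.0635)/(2πk) = 0.07871/(2π·14.4) = 8.699×10^-4 m·K/W
  R'_perlite = ln(0.155/0.0687)/(2πk) = 0.8137/(2π·0.0518) = 2.500 m·K/W
  R'_conv,out = 1/(2πr h) = 1/(2π·0.196·17.4) = 0.04667 m·K/W
R_calcium silicate = ΣR − ΣR_known = 3.297 − 2.548 = 0.7490 m·K/W
ln(r₂/r₁)/(2πk) = 0.7490 ⇒ k = 0.2347/(2π·0.7490) = 0.0499 W/m·K

k = 0.0499 W/m·K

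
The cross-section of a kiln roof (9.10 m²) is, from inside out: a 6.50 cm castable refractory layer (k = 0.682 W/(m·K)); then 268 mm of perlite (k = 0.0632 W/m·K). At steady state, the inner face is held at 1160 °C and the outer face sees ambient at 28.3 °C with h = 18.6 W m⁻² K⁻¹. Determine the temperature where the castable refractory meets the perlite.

Treat each layer as a resistance in series:
  R_castable refractory = L/(kA) = 0.0650/(0.682·9.10) = 0.01047 K/W
  R_perlite = L/(kA) = 0.268/(0.0632·9.10) = 0.4660 K/W
  R_conv,out = 1/(hA) = 1/(18.6·9.10) = 0.005908 K/W
ΣR = 0.01047 + 0.4660 + 0.005908 = 0.4824 K/W
Q = ΔT/ΣR = (1160 °C − 28.3 °C)/0.4824 = 2346 W
From the inner boundary to the castable refractory/perlite interface, ΣR_partial = 0.01047 K/W.
T_interface = T_in − Q·ΣR_partial = 1160 °C − (2346)(0.01047) = 1135 °C

T = 1135 °C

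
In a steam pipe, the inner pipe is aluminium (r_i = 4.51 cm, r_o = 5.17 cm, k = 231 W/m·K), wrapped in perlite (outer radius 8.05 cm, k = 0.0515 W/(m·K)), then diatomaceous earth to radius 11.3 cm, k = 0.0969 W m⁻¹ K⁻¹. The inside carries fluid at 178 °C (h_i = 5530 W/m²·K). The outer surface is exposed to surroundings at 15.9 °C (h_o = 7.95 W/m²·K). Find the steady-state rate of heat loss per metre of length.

Q' = 77.1 W/m

Treat each layer as a resistance in series:
  R'_conv,in = 1/(2πr h) = 1/(2π·0.0451·5530) = 6.381×10^-4 m·K/W
  R'_aluminium = ln(0.0517/0.0451)/(2πk) = 0.1366/(2π·231) = 9.410×10^-5 m·K/W
  R'_perlite = ln(0.0805/0.0517)/(2πk) = 0.4428/(2π·0.0515) = 1.368 m·K/W
  R'_diatomaceous earth = ln(0.113/0.0805)/(2πk) = 0.3391/(2π·0.0969) = 0.5570 m·K/W
  R'_conv,out = 1/(2πr h) = 1/(2π·0.113·7.95) = 0.1772 m·K/W
ΣR = 6.381×10^-4 + 9.410×10^-5 + 1.368 + 0.5570 + 0.1772 = 2.103 m·K/W
Q' = ΔT/ΣR = (178 °C − 15.9 °C)/2.103 = 77.1 W/m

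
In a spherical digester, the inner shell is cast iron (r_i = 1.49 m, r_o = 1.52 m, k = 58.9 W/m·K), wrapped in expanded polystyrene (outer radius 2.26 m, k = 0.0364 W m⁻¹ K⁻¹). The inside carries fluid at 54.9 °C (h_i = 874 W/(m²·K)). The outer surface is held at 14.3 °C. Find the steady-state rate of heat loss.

Series thermal resistances, inner to outer:
  R_conv,in = 1/(4πr²h) = 1/(4π·1.49²·874) = 4.101×10^-5 K/W
  R_cast iron = (1/1.49 − 1/1.52)/(4πk) = 0.01325/(4π·58.9) = 1.790×10^-5 K/W
  R_expanded polystyrene = (1/1.52 − 1/2.26)/(4πk) = 0.2154/(4π·0.0364) = 0.4709 K/W
ΣR = 4.101×10^-5 + 1.790×10^-5 + 0.4709 = 0.4710 K/W
Q = ΔT/ΣR = (54.9 °C − 14.3 °C)/0.4710 = 86.2 W

Q = 86.2 W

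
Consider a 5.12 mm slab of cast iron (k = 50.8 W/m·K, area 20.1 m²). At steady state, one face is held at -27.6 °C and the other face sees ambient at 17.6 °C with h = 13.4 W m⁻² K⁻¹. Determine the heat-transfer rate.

Resistance network (inner→outer):
  R_cast iron = L/(kA) = 0.00512/(50.8·20.1) = 5.014×10^-6 K/W
  R_conv,out = 1/(hA) = 1/(13.4·20.1) = 0.003713 K/W
ΣR = 5.014×10^-6 + 0.003713 = 0.003718 K/W
Q = ΔT/ΣR = (-27.6 °C − 17.6 °C)/0.003718 = -12200 W
(Negative Q ⇒ heat flows inward; heat gain = 12200 W.)

Q = 12.2 kW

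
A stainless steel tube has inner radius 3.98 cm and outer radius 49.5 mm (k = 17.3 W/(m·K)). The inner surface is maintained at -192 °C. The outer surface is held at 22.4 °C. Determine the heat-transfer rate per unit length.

Q' = 2πk·ΔT/ln(r₂/r₁) = 2π × 17.3 × 214.4 / ln(0.0495/0.0398) = 1.07×10^5 W/m

Q' = 107 kW/m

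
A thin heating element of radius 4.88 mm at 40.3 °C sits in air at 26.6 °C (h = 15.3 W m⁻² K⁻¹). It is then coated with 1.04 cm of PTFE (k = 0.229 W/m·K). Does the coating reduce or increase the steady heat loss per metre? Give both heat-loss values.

Critical radius for a cylinder: r_cr = k/h = 0.0150 m = 1.50 cm.
Outer radius after coating: r₂ = 0.00488 + 0.0104 = 0.01528 m.
r₁ < r_cr < r₂: heat loss rises to a maximum at r_cr then falls. Whether the coating helps depends on whether Q(r₂) has dropped back below Q(r₁).
Bare: R = 1/(2πr₁h) = 2.132 m·K/W; Q = 13.7/2.132 = 6.43 W/m.
Coated: R = R_cond + R_conv = 1.474 m·K/W; Q = 13.7/1.474 = 9.29 W/m.

increases: 6.43 → 9.29 W/m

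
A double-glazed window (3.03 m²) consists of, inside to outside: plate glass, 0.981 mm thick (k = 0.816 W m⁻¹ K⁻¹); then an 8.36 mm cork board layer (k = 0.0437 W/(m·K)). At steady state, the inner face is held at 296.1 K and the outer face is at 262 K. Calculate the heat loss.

Q = 537 W

Treat each layer as a resistance in series:
  R_plate glass = L/(kA) = 9.81×10^-4/(0.816·3.03) = 3.968×10^-4 K/W
  R_cork board = L/(kA) = 0.00836/(0.0437·3.03) = 0.06314 K/W
ΣR = 3.968×10^-4 + 0.06314 = 0.06354 K/W
Q = ΔT/ΣR = (296.1 K − 262 K)/0.06354 = 537 W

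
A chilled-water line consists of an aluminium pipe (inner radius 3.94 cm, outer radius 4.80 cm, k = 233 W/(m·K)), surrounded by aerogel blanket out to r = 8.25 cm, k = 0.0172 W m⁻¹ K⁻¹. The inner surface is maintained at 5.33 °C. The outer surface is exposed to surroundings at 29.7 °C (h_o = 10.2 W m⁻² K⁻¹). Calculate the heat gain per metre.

Q' = 4.69 W/m

Treat each layer as a resistance in series:
  R'_aluminium = ln(0.0480/0.0394)/(2πk) = 0.1974/(2π·233) = 1.349×10^-4 m·K/W
  R'_aerogel blanket = ln(0.0825/0.0480)/(2πk) = 0.5416/(2π·0.0172) = 5.012 m·K/W
  R'_conv,out = 1/(2πr h) = 1/(2π·0.0825·10.2) = 0.1891 m·K/W
ΣR = 1.349×10^-4 + 5.012 + 0.1891 = 5.201 m·K/W
Q' = ΔT/ΣR = (5.33 °C − 29.7 °C)/5.201 = -4.69 W/m
(Negative Q' ⇒ heat flows inward; heat gain = 4.69 W/m.)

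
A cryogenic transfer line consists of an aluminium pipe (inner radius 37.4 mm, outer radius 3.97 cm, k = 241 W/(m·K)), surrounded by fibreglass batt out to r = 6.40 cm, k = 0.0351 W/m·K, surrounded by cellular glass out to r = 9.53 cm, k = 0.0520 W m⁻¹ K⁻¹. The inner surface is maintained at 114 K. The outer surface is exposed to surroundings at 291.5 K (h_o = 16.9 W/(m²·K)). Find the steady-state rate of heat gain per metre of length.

Treat each layer as a resistance in series:
  R'_aluminium = ln(0.0397/0.0374)/(2πk) = 0.05968/(2π·241) = 3.941×10^-5 m·K/W
  R'_fibreglass batt = ln(0.0640/0.0397)/(2πk) = 0.4775/(2π·0.0351) = 2.165 m·K/W
  R'_cellular glass = ln(0.0953/0.0640)/(2πk) = 0.3981/(2π·0.0520) = 1.219 m·K/W
  R'_conv,out = 1/(2πr h) = 1/(2π·0.0953·16.9) = 0.09882 m·K/W
ΣR = 3.941×10^-5 + 2.165 + 1.219 + 0.09882 = 3.483 m·K/W
Q' = ΔT/ΣR = (114 K − 291.5 K)/3.483 = -51.0 W/m
(Negative Q' ⇒ heat flows inward; heat gain = 51.0 W/m.)

Q' = 51.0 W/m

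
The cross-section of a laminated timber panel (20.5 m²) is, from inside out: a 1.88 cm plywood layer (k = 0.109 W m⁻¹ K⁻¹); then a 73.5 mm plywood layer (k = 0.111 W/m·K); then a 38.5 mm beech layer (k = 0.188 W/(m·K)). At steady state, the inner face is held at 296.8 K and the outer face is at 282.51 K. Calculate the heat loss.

Series thermal resistances, inner to outer:
  R_plywood = L/(kA) = 0.0188/(0.109·20.5) = 0.008414 K/W
  R_plywood = L/(kA) = 0.0735/(0.111·20.5) = 0.03230 K/W
  R_beech = L/(kA) = 0.0385/(0.188·20.5) = 0.009990 K/W
ΣR = 0.008414 + 0.03230 + 0.009990 = 0.05070 K/W
Q = ΔT/ΣR = (296.8 K − 282.51 K)/0.05070 = 282 W

Q = 282 W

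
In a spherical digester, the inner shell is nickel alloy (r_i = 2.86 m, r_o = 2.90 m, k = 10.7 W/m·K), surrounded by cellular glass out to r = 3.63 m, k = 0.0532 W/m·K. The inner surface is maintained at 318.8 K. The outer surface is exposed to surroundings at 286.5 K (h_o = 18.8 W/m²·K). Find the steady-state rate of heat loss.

Series thermal resistances, inner to outer:
  R_nickel alloy = (1/2.86 − 1/2.90)/(4πk) = 0.004823/(4π·10.7) = 3.587×10^-5 K/W
  R_cellular glass = (1/2.90 − 1/3.63)/(4πk) = 0.06935/(4π·0.0532) = 0.1037 K/W
  R_conv,out = 1/(4πr²h) = 1/(4π·3.63²·18.8) = 3.212×10^-4 K/W
ΣR = 3.587×10^-5 + 0.1037 + 3.212×10^-4 = 0.1041 K/W
Q = ΔT/ΣR = (318.8 K − 286.5 K)/0.1041 = 310 W

Q = 310 W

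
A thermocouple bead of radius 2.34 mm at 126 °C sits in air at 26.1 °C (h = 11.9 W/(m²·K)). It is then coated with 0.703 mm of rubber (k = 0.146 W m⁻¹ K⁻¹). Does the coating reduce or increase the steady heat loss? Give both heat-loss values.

increases: 0.0818 → 0.129 W

Critical radius for a sphere: r_cr = 2k/h = 0.0245 m = 2.45 cm.
Outer radius after coating: r₂ = 0.00234 + 7.03×10^-4 = 0.003043 m.
Since r₁ < r_cr and r₂ ≤ r_cr, the coating moves toward the maximum at r_cr — heat loss rises.
Bare: R = 1/(4πr₁²h) = 1221 K/W; Q = 99.9/1221 = 0.0818 W.
Coated: R = R_cond + R_conv = 776.0 K/W; Q = 99.9/776.0 = 0.129 W.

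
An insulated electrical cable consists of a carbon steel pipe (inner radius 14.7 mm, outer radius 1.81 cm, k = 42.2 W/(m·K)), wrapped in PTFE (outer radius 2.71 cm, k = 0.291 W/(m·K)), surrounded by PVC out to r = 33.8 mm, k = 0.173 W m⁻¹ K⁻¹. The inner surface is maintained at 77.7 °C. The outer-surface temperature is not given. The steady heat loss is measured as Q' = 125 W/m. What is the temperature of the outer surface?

T_out = 24.6 °C

Series resistances:
  R'_carbon steel = ln(0.0181/0.0147)/(2πk) = 0.2081/(2π·42.2) = 7.847×10^-4 m·K/W
  R'_PTFE = ln(0.0271/0.0181)/(2πk) = 0.4036/(2π·0.291) = 0.2208 m·K/W
  R'_PVC = ln(0.0338/0.0271)/(2πk) = 0.2209/(2π·0.173) = 0.2032 m·K/W
ΣR = 0.4248 m·K/W
ΔT = Q'·ΣR = 125 × 0.4248 = 53.10 K
Heat flows outward, so T_out = T_in − ΔT = 77.7 − 53.10 = 24.6 °C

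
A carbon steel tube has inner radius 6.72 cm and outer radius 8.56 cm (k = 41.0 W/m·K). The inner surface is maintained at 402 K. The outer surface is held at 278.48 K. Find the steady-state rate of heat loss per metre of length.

Q' = 1.31×10^5 W/m

Q' = 2πk·ΔT/ln(r₂/r₁) = 2π × 41.0 × 123.52 / ln(0.0856/0.0672) = 1.31×10^5 W/m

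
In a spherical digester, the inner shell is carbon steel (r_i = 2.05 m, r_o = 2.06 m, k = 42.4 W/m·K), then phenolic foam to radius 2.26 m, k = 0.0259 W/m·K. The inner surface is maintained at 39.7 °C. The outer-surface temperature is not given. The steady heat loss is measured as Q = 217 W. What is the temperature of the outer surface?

Series resistances:
  R_carbon steel = (1/2.05 − 1/2.06)/(4πk) = 0.002368/(4π·42.4) = 4.444×10^-6 K/W
  R_phenolic foam = (1/2.06 − 1/2.26)/(4πk) = 0.04296/(4π·0.0259) = 0.1320 K/W
ΣR = 0.1320 K/W
ΔT = Q·ΣR = 217 × 0.1320 = 28.64 K
Heat flows outward, so T_out = T_in − ΔT = 39.7 − 28.64 = 11.1 °C

T_out = 11.1 °C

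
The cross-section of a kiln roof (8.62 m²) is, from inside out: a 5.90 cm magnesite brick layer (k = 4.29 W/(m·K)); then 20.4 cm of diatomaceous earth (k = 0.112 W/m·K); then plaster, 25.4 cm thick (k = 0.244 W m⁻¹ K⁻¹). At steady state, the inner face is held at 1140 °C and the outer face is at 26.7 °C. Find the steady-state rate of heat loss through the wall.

Resistance network (inner→outer):
  R_magnesite brick = L/(kA) = 0.0590/(4.29·8.62) = 0.001595 K/W
  R_diatomaceous earth = L/(kA) = 0.204/(0.112·8.62) = 0.2113 K/W
  R_plaster = L/(kA) = 0.254/(0.244·8.62) = 0.1208 K/W
ΣR = 0.001595 + 0.2113 + 0.1208 = 0.3337 K/W
Q = ΔT/ΣR = (1140 °C − 26.7 °C)/0.3337 = 3340 W

Q = 3340 W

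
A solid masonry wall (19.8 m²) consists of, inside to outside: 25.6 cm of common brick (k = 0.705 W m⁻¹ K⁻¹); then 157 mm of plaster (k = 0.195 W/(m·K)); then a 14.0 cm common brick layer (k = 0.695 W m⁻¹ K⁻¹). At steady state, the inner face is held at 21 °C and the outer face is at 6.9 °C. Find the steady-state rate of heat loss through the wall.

Resistance network (inner→outer):
  R_common brick = L/(kA) = 0.256/(0.705·19.8) = 0.01834 K/W
  R_plaster = L/(kA) = 0.157/(0.195·19.8) = 0.04066 K/W
  R_common brick = L/(kA) = 0.140/(0.695·19.8) = 0.01017 K/W
ΣR = 0.01834 + 0.04066 + 0.01017 = 0.06917 K/W
Q = ΔT/ΣR = (21 °C − 6.9 °C)/0.06917 = 204 W

Q = 204 W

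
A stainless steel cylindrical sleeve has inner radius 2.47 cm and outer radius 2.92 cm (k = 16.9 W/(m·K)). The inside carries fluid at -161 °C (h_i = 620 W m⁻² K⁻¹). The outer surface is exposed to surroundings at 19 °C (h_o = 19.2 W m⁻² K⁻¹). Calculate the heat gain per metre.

Resistance network (inner→outer):
  R'_conv,in = 1/(2πr h) = 1/(2π·0.0247·620) = 0.01039 m·K/W
  R'_stainless steel = ln(0.0292/0.0247)/(2πk) = 0.1674/(2π·16.9) = 0.001576 m·K/W
  R'_conv,out = 1/(2πr h) = 1/(2π·0.0292·19.2) = 0.2839 m·K/W
ΣR = 0.01039 + 0.001576 + 0.2839 = 0.2959 m·K/W
Q' = ΔT/ΣR = (-161 °C − 19 °C)/0.2959 = -608 W/m
(Negative Q' ⇒ heat flows inward; heat gain = 608 W/m.)

Q' = 608 W/m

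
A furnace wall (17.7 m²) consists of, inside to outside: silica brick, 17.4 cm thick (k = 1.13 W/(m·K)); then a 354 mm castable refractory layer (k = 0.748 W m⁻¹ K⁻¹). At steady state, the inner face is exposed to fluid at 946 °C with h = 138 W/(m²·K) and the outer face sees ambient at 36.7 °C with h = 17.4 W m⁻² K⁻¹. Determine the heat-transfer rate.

Series thermal resistances, inner to outer:
  R_conv,in = 1/(hA) = 1/(138·17.7) = 4.094×10^-4 K/W
  R_silica brick = L/(kA) = 0.174/(1.13·17.7) = 0.008700 K/W
  R_castable refractory = L/(kA) = 0.354/(0.748·17.7) = 0.02674 K/W
  R_conv,out = 1/(hA) = 1/(17.4·17.7) = 0.003247 K/W
ΣR = 4.094×10^-4 + 0.008700 + 0.02674 + 0.003247 = 0.03910 K/W
Q = ΔT/ΣR = (946 °C − 36.7 °C)/0.03910 = 23300 W

Q = 23.3 kW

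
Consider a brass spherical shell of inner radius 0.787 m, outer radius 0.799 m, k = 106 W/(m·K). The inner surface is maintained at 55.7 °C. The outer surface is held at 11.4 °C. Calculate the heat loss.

Q = 3090 kW

Q = 4πk·ΔT/(1/r₁ − 1/r₂) = 4π × 106 × 44.3 / (1/0.787 − 1/0.799) = 3.09×10^6 W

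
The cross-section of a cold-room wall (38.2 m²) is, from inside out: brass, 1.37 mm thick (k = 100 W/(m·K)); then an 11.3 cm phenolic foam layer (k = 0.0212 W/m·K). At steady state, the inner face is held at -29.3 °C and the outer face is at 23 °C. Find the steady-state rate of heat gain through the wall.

Q = 375 W

Treat each layer as a resistance in series:
  R_brass = L/(kA) = 0.00137/(100·38.2) = 3.586×10^-7 K/W
  R_phenolic foam = L/(kA) = 0.113/(0.0212·38.2) = 0.1395 K/W
ΣR = 3.586×10^-7 + 0.1395 = 0.1395 K/W
Q = ΔT/ΣR = (-29.3 °C − 23 °C)/0.1395 = -375 W
(Negative Q ⇒ heat flows inward; heat gain = 375 W.)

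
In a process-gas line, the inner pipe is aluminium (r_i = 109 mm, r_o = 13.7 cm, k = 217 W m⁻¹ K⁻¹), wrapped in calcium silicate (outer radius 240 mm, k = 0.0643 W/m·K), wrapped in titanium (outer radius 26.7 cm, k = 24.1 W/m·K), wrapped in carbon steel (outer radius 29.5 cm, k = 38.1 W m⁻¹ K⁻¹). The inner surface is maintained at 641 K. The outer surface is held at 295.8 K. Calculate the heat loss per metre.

Q' = 249 W/m

Series thermal resistances, inner to outer:
  R'_aluminium = ln(0.137/0.109)/(2πk) = 0.2286/(2π·217) = 1.677×10^-4 m·K/W
  R'_calcium silicate = ln(0.240/0.137)/(2πk) = 0.5607/(2π·0.0643) = 1.388 m·K/W
  R'_titanium = ln(0.267/0.240)/(2πk) = 0.1066/(2π·24.1) = 7.040×10^-4 m·K/W
  R'_carbon steel = ln(0.295/0.267)/(2πk) = 0.09973/(2π·38.1) = 4.166×10^-4 m·K/W
ΣR = 1.677×10^-4 + 1.388 + 7.040×10^-4 + 4.166×10^-4 = 1.389 m·K/W
Q' = ΔT/ΣR = (641 K − 295.8 K)/1.389 = 249 W/m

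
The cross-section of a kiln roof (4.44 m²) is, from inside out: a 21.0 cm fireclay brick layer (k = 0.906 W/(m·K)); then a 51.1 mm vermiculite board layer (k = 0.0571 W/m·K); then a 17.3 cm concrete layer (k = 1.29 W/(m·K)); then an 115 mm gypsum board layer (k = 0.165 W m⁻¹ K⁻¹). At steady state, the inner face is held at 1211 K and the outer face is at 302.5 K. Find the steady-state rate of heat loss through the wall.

Treat each layer as a resistance in series:
  R_fireclay brick = L/(kA) = 0.210/(0.906·4.44) = 0.05220 K/W
  R_vermiculite board = L/(kA) = 0.0511/(0.0571·4.44) = 0.2016 K/W
  R_concrete = L/(kA) = 0.173/(1.29·4.44) = 0.03020 K/W
  R_gypsum board = L/(kA) = 0.115/(0.165·4.44) = 0.1570 K/W
ΣR = 0.05220 + 0.2016 + 0.03020 + 0.1570 = 0.4410 K/W
Q = ΔT/ΣR = (1211 K − 302.5 K)/0.4410 = 2060 W

Q = 2060 W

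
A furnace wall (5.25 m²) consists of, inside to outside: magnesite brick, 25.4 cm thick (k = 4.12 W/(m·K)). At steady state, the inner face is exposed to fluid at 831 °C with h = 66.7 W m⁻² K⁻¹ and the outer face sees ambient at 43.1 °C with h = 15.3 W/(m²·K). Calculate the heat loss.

Treat each layer as a resistance in series:
  R_conv,in = 1/(hA) = 1/(66.7·5.25) = 0.002856 K/W
  R_magnesite brick = L/(kA) = 0.254/(4.12·5.25) = 0.01174 K/W
  R_conv,out = 1/(hA) = 1/(15.3·5.25) = 0.01245 K/W
ΣR = 0.002856 + 0.01174 + 0.01245 = 0.02705 K/W
Q = ΔT/ΣR = (831 °C − 43.1 °C)/0.02705 = 29100 W

Q = 29100 W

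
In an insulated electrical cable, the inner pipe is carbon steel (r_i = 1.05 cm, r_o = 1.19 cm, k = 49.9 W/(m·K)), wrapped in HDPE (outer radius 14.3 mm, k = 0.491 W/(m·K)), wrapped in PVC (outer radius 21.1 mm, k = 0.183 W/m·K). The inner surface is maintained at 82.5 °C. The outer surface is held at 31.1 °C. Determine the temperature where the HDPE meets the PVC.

Resistance network (inner→outer):
  R'_carbon steel = ln(0.0119/0.0105)/(2πk) = 0.1252/(2π·49.9) = 3.992×10^-4 m·K/W
  R'_HDPE = ln(0.0143/0.0119)/(2πk) = 0.1837/(2π·0.491) = 0.05955 m·K/W
  R'_PVC = ln(0.0211/0.0143)/(2πk) = 0.3890/(2π·0.183) = 0.3383 m·K/W
ΣR = 3.992×10^-4 + 0.05955 + 0.3383 = 0.3982 m·K/W
Q' = ΔT/ΣR = (82.5 °C − 31.1 °C)/0.3982 = 129.1 W/m
From the inner boundary to the HDPE/PVC interface, ΣR_partial = 0.05995 m·K/W.
T_interface = T_in − Q'·ΣR_partial = 82.5 °C − (129.1)(0.05995) = 74.8 °C

T = 74.8 °C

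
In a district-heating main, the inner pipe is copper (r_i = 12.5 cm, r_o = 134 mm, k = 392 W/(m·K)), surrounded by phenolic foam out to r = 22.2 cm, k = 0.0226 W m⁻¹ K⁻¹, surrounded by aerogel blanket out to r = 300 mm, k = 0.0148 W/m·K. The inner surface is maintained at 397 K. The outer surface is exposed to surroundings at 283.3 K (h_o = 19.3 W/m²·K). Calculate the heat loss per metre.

Q' = 16.7 W/m

Series thermal resistances, inner to outer:
  R'_copper = ln(0.134/0.125)/(2πk) = 0.06953/(2π·392) = 2.823×10^-5 m·K/W
  R'_phenolic foam = ln(0.222/0.134)/(2πk) = 0.5048/(2π·0.0226) = 3.555 m·K/W
  R'_aerogel blanket = ln(0.300/0.222)/(2πk) = 0.3011/(2π·0.0148) = 3.238 m·K/W
  R'_conv,out = 1/(2πr h) = 1/(2π·0.300·19.3) = 0.02749 m·K/W
ΣR = 2.823×10^-5 + 3.555 + 3.238 + 0.02749 = 6.821 m·K/W
Q' = ΔT/ΣR = (397 K − 283.3 K)/6.821 = 16.7 W/m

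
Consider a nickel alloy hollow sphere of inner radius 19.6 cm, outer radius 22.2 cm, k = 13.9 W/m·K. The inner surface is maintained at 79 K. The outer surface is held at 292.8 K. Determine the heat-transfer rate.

Q = 62500 W

Q = 4πk·ΔT/(1/r₁ − 1/r₂) = 4π × 13.9 × 213.8 / (1/0.196 − 1/0.222) = 62500 W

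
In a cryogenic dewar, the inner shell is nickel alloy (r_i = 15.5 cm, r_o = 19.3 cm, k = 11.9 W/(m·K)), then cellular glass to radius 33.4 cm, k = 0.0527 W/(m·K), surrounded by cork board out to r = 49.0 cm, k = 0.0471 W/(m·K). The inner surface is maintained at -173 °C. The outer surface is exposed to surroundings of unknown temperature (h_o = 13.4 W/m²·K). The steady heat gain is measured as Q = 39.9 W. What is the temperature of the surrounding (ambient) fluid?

T_out = 24.4 °C

Sum the resistances:
  R_nickel alloy = (1/0.155 − 1/0.193)/(4πk) = 1.270/(4π·11.9) = 0.008494 K/W
  R_cellular glass = (1/0.193 − 1/0.334)/(4πk) = 2.187/(4π·0.0527) = 3.303 K/W
  R_cork board = (1/0.334 − 1/0.490)/(4πk) = 0.9532/(4π·0.0471) = 1.610 K/W
  R_conv,out = 1/(4πr²h) = 1/(4π·0.490²·13.4) = 0.02473 K/W
ΣR = 4.947 K/W
ΔT = Q·ΣR = 39.9 × 4.947 = 197.4 K
Heat flows inward, so T_out = T_in + ΔT = -173 + 197.4 = 24.4 °C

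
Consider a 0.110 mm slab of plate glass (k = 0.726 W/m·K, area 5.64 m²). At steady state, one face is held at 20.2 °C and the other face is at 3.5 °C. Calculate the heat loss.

Q = kA·ΔT/L = 0.726 × 5.64 × |20.2 °C − 3.5 °C| / 1.10×10^-4 = 6.22×10^5 W

Q = 622 kW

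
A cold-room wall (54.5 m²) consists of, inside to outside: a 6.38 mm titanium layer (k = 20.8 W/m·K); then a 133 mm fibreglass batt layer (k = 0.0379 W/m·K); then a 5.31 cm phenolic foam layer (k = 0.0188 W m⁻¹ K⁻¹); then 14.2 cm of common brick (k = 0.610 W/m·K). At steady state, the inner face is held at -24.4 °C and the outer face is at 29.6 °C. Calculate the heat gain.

Q = 448 W

Resistance network (inner→outer):
  R_titanium = L/(kA) = 0.00638/(20.8·54.5) = 5.628×10^-6 K/W
  R_fibreglass batt = L/(kA) = 0.133/(0.0379·54.5) = 0.06439 K/W
  R_phenolic foam = L/(kA) = 0.0531/(0.0188·54.5) = 0.05183 K/W
  R_common brick = L/(kA) = 0.142/(0.610·54.5) = 0.004271 K/W
ΣR = 5.628×10^-6 + 0.06439 + 0.05183 + 0.004271 = 0.1205 K/W
Q = ΔT/ΣR = (-24.4 °C − 29.6 °C)/0.1205 = -448 W
(Negative Q ⇒ heat flows inward; heat gain = 448 W.)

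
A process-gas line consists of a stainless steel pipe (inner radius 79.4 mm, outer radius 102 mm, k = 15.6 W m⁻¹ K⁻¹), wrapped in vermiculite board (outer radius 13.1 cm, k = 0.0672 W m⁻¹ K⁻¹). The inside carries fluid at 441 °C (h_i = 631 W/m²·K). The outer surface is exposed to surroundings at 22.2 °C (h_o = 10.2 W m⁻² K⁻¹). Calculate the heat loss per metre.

Treat each layer as a resistance in series:
  R'_conv,in = 1/(2πr h) = 1/(2π·0.0794·631) = 0.003177 m·K/W
  R'_stainless steel = ln(0.102/0.0794)/(2πk) = 0.2505/(2π·15.6) = 0.002555 m·K/W
  R'_vermiculite board = ln(0.131/0.102)/(2πk) = 0.2502/(2π·0.0672) = 0.5926 m·K/W
  R'_conv,out = 1/(2πr h) = 1/(2π·0.131·10.2) = 0.1191 m·K/W
ΣR = 0.003177 + 0.002555 + 0.5926 + 0.1191 = 0.7174 m·K/W
Q' = ΔT/ΣR = (441 °C − 22.2 °C)/0.7174 = 584 W/m

Q' = 584 W/m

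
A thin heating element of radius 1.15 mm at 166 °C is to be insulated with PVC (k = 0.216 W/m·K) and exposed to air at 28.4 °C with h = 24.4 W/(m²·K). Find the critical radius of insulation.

r_cr = 0.885 cm

For a cylinder, r_cr = k_ins/h = 0.216/24.4 = 0.00885 m = 0.885 cm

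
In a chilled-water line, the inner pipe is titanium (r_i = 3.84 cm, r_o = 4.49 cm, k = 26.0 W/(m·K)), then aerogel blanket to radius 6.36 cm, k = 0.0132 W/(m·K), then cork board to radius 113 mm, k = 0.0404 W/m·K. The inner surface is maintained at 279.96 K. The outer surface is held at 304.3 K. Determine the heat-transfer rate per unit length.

Treat each layer as a resistance in series:
  R'_titanium = ln(0.0449/0.0384)/(2πk) = 0.1564/(2π·26.0) = 9.573×10^-4 m·K/W
  R'_aerogel blanket = ln(0.0636/0.0449)/(2πk) = 0.3482/(2π·0.0132) = 4.198 m·K/W
  R'_cork board = ln(0.113/0.0636)/(2πk) = 0.5748/(2π·0.0404) = 2.264 m·K/W
ΣR = 9.573×10^-4 + 4.198 + 2.264 = 6.463 m·K/W
Q' = ΔT/ΣR = (279.96 K − 304.3 K)/6.463 = -3.77 W/m
(Negative Q' ⇒ heat flows inward; heat gain = 3.77 W/m.)

Q' = 3.77 W/m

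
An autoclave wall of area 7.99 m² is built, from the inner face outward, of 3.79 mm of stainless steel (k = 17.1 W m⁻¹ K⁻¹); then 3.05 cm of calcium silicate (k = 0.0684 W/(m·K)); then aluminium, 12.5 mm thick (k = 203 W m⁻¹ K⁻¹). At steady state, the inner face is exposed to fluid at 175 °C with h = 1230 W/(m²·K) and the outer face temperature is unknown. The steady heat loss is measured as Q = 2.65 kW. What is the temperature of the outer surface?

T_out = 26.7 °C

Series resistances:
  R_conv,in = 1/(hA) = 1/(1230·7.99) = 1.018×10^-4 K/W
  R_stainless steel = L/(kA) = 0.00379/(17.1·7.99) = 2.774×10^-5 K/W
  R_calcium silicate = L/(kA) = 0.0305/(0.0684·7.99) = 0.05581 K/W
  R_aluminium = L/(kA) = 0.0125/(203·7.99) = 7.707×10^-6 K/W
ΣR = 0.05595 K/W
ΔT = Q·ΣR = 2650 × 0.05595 = 148.3 K
Heat flows outward, so T_out = T_in − ΔT = 175 − 148.3 = 26.7 °C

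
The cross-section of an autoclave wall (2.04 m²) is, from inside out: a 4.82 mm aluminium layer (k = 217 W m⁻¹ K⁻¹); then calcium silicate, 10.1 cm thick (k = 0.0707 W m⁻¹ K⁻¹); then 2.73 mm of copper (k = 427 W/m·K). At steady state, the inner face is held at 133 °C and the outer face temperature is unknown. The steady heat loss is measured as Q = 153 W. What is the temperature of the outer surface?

T_out = 25.9 °C

Series resistances:
  R_aluminium = L/(kA) = 0.00482/(217·2.04) = 1.089×10^-5 K/W
  R_calcium silicate = L/(kA) = 0.101/(0.0707·2.04) = 0.7003 K/W
  R_copper = L/(kA) = 0.00273/(427·2.04) = 3.134×10^-6 K/W
ΣR = 0.7003 K/W
ΔT = Q·ΣR = 153 × 0.7003 = 107.1 K
Heat flows outward, so T_out = T_in − ΔT = 133 − 107.1 = 25.9 °C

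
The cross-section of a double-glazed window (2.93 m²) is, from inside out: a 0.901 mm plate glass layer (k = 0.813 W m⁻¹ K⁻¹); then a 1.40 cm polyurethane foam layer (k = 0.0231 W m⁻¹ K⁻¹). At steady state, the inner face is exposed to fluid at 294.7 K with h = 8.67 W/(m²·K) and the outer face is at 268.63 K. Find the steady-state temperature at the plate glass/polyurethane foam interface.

T = 290.5 K

Series thermal resistances, inner to outer:
  R_conv,in = 1/(hA) = 1/(8.67·2.93) = 0.03937 K/W
  R_plate glass = L/(kA) = 9.01×10^-4/(0.813·2.93) = 3.782×10^-4 K/W
  R_polyurethane foam = L/(kA) = 0.0140/(0.0231·2.93) = 0.2068 K/W
ΣR = 0.03937 + 3.782×10^-4 + 0.2068 = 0.2465 K/W
Q = ΔT/ΣR = (294.7 K − 268.63 K)/0.2465 = 105.8 W
From the inner boundary to the plate glass/polyurethane foam interface, ΣR_partial = 0.03975 K/W.
T_interface = T_in − Q·ΣR_partial = 294.7 K − (105.8)(0.03975) = 290.5 K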